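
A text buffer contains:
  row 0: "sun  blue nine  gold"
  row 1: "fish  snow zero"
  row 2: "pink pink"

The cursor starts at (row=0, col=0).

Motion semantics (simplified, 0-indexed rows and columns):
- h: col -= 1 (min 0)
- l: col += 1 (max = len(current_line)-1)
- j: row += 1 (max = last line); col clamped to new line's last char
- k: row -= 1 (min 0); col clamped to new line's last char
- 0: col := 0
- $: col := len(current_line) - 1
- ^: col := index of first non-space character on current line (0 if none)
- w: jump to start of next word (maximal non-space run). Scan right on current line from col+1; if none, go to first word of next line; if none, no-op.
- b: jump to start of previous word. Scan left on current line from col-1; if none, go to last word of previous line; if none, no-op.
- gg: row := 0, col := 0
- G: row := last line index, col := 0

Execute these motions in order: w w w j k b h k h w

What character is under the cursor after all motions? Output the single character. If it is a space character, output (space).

Answer: n

Derivation:
After 1 (w): row=0 col=5 char='b'
After 2 (w): row=0 col=10 char='n'
After 3 (w): row=0 col=16 char='g'
After 4 (j): row=1 col=14 char='o'
After 5 (k): row=0 col=14 char='_'
After 6 (b): row=0 col=10 char='n'
After 7 (h): row=0 col=9 char='_'
After 8 (k): row=0 col=9 char='_'
After 9 (h): row=0 col=8 char='e'
After 10 (w): row=0 col=10 char='n'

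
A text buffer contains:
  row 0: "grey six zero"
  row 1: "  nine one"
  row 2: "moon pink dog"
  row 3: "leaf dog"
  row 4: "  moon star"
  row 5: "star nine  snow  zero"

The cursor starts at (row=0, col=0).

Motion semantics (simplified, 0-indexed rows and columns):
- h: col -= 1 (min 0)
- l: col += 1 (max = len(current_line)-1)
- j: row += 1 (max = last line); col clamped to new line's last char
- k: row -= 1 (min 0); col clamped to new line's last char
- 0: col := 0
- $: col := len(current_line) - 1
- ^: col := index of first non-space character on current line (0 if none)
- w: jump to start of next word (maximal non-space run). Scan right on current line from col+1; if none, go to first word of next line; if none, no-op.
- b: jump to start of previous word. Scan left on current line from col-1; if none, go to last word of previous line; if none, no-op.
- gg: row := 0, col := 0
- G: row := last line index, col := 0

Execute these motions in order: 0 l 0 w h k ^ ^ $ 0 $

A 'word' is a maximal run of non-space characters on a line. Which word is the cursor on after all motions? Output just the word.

After 1 (0): row=0 col=0 char='g'
After 2 (l): row=0 col=1 char='r'
After 3 (0): row=0 col=0 char='g'
After 4 (w): row=0 col=5 char='s'
After 5 (h): row=0 col=4 char='_'
After 6 (k): row=0 col=4 char='_'
After 7 (^): row=0 col=0 char='g'
After 8 (^): row=0 col=0 char='g'
After 9 ($): row=0 col=12 char='o'
After 10 (0): row=0 col=0 char='g'
After 11 ($): row=0 col=12 char='o'

Answer: zero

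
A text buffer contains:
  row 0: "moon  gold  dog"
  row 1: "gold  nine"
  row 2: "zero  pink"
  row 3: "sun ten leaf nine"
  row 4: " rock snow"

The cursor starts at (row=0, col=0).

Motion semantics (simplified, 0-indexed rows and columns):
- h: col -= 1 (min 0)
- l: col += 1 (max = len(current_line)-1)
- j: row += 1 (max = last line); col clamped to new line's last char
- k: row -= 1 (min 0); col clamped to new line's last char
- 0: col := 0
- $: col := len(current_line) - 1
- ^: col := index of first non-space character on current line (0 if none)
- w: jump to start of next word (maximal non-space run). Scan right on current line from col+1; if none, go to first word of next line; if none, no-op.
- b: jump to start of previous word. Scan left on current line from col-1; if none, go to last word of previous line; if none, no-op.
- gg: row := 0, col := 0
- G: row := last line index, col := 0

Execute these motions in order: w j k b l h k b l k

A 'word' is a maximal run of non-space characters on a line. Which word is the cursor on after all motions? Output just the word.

Answer: moon

Derivation:
After 1 (w): row=0 col=6 char='g'
After 2 (j): row=1 col=6 char='n'
After 3 (k): row=0 col=6 char='g'
After 4 (b): row=0 col=0 char='m'
After 5 (l): row=0 col=1 char='o'
After 6 (h): row=0 col=0 char='m'
After 7 (k): row=0 col=0 char='m'
After 8 (b): row=0 col=0 char='m'
After 9 (l): row=0 col=1 char='o'
After 10 (k): row=0 col=1 char='o'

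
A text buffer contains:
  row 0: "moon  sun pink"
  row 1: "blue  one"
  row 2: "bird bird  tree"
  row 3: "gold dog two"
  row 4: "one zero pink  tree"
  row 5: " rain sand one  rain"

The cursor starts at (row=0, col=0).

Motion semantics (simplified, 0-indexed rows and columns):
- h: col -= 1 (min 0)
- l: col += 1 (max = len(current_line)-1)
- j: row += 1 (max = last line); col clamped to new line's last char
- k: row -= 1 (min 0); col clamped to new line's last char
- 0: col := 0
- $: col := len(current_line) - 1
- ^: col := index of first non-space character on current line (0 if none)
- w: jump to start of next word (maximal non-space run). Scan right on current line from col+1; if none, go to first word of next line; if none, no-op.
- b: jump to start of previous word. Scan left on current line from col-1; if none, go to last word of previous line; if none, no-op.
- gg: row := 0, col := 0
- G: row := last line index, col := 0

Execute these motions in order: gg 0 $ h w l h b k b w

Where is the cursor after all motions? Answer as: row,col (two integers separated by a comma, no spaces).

After 1 (gg): row=0 col=0 char='m'
After 2 (0): row=0 col=0 char='m'
After 3 ($): row=0 col=13 char='k'
After 4 (h): row=0 col=12 char='n'
After 5 (w): row=1 col=0 char='b'
After 6 (l): row=1 col=1 char='l'
After 7 (h): row=1 col=0 char='b'
After 8 (b): row=0 col=10 char='p'
After 9 (k): row=0 col=10 char='p'
After 10 (b): row=0 col=6 char='s'
After 11 (w): row=0 col=10 char='p'

Answer: 0,10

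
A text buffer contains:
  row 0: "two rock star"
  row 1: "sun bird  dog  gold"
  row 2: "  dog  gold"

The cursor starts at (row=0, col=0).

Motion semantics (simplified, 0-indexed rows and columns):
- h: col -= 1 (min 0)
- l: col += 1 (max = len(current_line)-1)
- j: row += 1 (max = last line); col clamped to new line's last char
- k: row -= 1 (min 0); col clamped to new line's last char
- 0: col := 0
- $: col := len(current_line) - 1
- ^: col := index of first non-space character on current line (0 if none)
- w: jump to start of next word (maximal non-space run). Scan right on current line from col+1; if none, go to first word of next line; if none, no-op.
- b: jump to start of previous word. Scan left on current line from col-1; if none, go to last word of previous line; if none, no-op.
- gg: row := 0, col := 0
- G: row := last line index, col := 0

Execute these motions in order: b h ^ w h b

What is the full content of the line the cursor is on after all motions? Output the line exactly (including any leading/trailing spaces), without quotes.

Answer: two rock star

Derivation:
After 1 (b): row=0 col=0 char='t'
After 2 (h): row=0 col=0 char='t'
After 3 (^): row=0 col=0 char='t'
After 4 (w): row=0 col=4 char='r'
After 5 (h): row=0 col=3 char='_'
After 6 (b): row=0 col=0 char='t'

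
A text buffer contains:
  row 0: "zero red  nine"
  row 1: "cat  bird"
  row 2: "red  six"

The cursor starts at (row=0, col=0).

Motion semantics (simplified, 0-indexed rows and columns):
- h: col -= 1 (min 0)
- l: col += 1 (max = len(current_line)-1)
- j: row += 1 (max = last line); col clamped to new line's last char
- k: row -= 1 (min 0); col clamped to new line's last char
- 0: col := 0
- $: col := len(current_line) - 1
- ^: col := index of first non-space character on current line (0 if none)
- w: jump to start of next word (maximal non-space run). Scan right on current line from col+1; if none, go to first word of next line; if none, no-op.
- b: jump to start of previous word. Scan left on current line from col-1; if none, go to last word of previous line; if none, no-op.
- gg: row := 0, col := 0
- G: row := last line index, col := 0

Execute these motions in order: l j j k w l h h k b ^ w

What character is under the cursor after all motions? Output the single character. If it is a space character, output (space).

Answer: r

Derivation:
After 1 (l): row=0 col=1 char='e'
After 2 (j): row=1 col=1 char='a'
After 3 (j): row=2 col=1 char='e'
After 4 (k): row=1 col=1 char='a'
After 5 (w): row=1 col=5 char='b'
After 6 (l): row=1 col=6 char='i'
After 7 (h): row=1 col=5 char='b'
After 8 (h): row=1 col=4 char='_'
After 9 (k): row=0 col=4 char='_'
After 10 (b): row=0 col=0 char='z'
After 11 (^): row=0 col=0 char='z'
After 12 (w): row=0 col=5 char='r'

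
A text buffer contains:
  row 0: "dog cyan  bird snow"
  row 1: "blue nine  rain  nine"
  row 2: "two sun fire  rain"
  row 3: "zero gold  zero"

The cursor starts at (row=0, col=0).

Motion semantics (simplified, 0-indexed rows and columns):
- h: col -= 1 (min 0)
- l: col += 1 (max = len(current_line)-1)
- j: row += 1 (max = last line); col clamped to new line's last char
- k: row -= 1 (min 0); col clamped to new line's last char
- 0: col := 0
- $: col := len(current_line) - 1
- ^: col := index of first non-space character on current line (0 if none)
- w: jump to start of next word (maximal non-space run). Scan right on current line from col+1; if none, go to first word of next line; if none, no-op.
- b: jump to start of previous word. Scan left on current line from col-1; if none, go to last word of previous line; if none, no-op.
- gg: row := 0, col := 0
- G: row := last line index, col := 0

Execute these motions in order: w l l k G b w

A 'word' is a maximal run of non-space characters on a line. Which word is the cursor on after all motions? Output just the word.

Answer: zero

Derivation:
After 1 (w): row=0 col=4 char='c'
After 2 (l): row=0 col=5 char='y'
After 3 (l): row=0 col=6 char='a'
After 4 (k): row=0 col=6 char='a'
After 5 (G): row=3 col=0 char='z'
After 6 (b): row=2 col=14 char='r'
After 7 (w): row=3 col=0 char='z'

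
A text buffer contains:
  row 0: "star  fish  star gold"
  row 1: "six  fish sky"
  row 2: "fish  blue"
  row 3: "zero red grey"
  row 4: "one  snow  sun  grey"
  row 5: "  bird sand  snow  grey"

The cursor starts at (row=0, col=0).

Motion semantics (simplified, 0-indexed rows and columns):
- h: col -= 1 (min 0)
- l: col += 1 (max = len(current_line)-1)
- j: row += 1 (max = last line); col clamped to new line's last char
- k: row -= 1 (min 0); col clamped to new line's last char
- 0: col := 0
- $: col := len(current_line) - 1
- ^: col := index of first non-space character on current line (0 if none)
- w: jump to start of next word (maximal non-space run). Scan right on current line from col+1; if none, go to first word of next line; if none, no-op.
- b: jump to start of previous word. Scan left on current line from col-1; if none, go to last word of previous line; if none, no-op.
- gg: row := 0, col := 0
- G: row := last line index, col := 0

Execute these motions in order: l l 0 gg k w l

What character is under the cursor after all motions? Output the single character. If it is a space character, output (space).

After 1 (l): row=0 col=1 char='t'
After 2 (l): row=0 col=2 char='a'
After 3 (0): row=0 col=0 char='s'
After 4 (gg): row=0 col=0 char='s'
After 5 (k): row=0 col=0 char='s'
After 6 (w): row=0 col=6 char='f'
After 7 (l): row=0 col=7 char='i'

Answer: i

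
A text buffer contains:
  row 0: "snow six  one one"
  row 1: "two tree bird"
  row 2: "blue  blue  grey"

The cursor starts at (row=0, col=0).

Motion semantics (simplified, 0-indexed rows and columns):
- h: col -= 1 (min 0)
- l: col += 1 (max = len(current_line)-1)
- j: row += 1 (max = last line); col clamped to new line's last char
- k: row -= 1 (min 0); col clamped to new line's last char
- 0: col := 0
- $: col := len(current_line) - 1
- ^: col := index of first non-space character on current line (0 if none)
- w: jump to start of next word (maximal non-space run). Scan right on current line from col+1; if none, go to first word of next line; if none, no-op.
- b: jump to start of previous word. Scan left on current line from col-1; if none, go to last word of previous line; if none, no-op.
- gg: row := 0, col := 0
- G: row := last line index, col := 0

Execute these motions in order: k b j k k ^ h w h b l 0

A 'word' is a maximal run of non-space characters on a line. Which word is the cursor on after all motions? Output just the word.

After 1 (k): row=0 col=0 char='s'
After 2 (b): row=0 col=0 char='s'
After 3 (j): row=1 col=0 char='t'
After 4 (k): row=0 col=0 char='s'
After 5 (k): row=0 col=0 char='s'
After 6 (^): row=0 col=0 char='s'
After 7 (h): row=0 col=0 char='s'
After 8 (w): row=0 col=5 char='s'
After 9 (h): row=0 col=4 char='_'
After 10 (b): row=0 col=0 char='s'
After 11 (l): row=0 col=1 char='n'
After 12 (0): row=0 col=0 char='s'

Answer: snow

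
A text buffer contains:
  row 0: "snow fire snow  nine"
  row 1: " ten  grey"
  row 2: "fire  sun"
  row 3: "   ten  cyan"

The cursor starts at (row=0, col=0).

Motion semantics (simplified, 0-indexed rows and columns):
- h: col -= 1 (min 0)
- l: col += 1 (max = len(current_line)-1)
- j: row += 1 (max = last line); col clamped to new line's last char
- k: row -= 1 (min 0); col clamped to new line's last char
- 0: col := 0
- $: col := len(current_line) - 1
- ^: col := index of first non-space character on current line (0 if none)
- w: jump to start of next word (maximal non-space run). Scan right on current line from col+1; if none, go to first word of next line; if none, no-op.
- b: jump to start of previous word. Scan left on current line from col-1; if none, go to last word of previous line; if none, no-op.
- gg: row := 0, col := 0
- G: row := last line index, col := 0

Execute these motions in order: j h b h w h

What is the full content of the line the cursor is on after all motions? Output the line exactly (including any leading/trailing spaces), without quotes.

After 1 (j): row=1 col=0 char='_'
After 2 (h): row=1 col=0 char='_'
After 3 (b): row=0 col=16 char='n'
After 4 (h): row=0 col=15 char='_'
After 5 (w): row=0 col=16 char='n'
After 6 (h): row=0 col=15 char='_'

Answer: snow fire snow  nine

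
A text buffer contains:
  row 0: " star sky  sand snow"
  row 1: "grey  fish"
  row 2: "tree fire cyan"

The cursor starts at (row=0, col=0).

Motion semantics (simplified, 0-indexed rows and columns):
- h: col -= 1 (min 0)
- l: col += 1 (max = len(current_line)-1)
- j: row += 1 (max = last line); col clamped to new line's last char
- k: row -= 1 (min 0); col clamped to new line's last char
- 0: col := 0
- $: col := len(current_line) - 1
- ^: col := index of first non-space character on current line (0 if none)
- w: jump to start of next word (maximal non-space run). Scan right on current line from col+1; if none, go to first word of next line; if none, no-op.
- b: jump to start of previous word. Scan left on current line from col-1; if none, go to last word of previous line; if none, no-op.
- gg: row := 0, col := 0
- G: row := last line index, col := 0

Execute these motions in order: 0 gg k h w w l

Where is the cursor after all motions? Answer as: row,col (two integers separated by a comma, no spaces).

After 1 (0): row=0 col=0 char='_'
After 2 (gg): row=0 col=0 char='_'
After 3 (k): row=0 col=0 char='_'
After 4 (h): row=0 col=0 char='_'
After 5 (w): row=0 col=1 char='s'
After 6 (w): row=0 col=6 char='s'
After 7 (l): row=0 col=7 char='k'

Answer: 0,7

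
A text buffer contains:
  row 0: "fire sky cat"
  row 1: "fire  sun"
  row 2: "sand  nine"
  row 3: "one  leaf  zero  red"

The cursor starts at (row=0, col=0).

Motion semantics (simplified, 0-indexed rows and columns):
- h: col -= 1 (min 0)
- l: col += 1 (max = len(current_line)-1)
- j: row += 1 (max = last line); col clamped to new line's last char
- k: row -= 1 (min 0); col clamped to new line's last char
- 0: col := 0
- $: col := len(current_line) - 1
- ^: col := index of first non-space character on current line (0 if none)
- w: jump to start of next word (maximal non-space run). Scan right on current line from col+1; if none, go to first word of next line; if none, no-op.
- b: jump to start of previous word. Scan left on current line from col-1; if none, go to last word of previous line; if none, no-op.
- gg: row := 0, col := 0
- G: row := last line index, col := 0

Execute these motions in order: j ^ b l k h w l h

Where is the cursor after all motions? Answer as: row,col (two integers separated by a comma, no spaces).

After 1 (j): row=1 col=0 char='f'
After 2 (^): row=1 col=0 char='f'
After 3 (b): row=0 col=9 char='c'
After 4 (l): row=0 col=10 char='a'
After 5 (k): row=0 col=10 char='a'
After 6 (h): row=0 col=9 char='c'
After 7 (w): row=1 col=0 char='f'
After 8 (l): row=1 col=1 char='i'
After 9 (h): row=1 col=0 char='f'

Answer: 1,0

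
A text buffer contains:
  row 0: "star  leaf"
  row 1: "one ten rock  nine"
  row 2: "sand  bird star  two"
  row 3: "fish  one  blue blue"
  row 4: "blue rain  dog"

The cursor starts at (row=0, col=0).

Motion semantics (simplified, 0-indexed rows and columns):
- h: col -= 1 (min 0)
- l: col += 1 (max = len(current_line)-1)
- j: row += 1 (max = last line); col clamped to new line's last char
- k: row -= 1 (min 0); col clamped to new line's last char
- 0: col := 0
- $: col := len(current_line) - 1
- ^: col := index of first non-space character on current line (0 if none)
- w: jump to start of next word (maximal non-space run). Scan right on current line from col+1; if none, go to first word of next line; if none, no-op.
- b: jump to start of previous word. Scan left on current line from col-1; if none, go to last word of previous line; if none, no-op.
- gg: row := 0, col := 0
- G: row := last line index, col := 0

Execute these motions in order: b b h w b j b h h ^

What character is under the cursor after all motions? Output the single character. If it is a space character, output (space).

Answer: s

Derivation:
After 1 (b): row=0 col=0 char='s'
After 2 (b): row=0 col=0 char='s'
After 3 (h): row=0 col=0 char='s'
After 4 (w): row=0 col=6 char='l'
After 5 (b): row=0 col=0 char='s'
After 6 (j): row=1 col=0 char='o'
After 7 (b): row=0 col=6 char='l'
After 8 (h): row=0 col=5 char='_'
After 9 (h): row=0 col=4 char='_'
After 10 (^): row=0 col=0 char='s'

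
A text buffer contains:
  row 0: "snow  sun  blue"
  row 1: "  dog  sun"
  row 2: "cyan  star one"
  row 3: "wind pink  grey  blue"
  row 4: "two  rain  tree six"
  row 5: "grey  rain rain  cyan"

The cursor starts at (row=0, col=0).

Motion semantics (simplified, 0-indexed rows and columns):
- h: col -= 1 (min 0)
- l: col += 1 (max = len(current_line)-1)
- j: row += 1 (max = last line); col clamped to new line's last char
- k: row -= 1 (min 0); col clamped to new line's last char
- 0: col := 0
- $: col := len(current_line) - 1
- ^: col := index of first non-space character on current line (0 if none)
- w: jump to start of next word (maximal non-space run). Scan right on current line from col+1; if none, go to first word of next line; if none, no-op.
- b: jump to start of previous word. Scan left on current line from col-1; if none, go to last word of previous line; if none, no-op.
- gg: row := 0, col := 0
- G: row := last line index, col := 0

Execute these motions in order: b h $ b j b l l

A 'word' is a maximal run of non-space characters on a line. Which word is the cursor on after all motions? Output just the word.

After 1 (b): row=0 col=0 char='s'
After 2 (h): row=0 col=0 char='s'
After 3 ($): row=0 col=14 char='e'
After 4 (b): row=0 col=11 char='b'
After 5 (j): row=1 col=9 char='n'
After 6 (b): row=1 col=7 char='s'
After 7 (l): row=1 col=8 char='u'
After 8 (l): row=1 col=9 char='n'

Answer: sun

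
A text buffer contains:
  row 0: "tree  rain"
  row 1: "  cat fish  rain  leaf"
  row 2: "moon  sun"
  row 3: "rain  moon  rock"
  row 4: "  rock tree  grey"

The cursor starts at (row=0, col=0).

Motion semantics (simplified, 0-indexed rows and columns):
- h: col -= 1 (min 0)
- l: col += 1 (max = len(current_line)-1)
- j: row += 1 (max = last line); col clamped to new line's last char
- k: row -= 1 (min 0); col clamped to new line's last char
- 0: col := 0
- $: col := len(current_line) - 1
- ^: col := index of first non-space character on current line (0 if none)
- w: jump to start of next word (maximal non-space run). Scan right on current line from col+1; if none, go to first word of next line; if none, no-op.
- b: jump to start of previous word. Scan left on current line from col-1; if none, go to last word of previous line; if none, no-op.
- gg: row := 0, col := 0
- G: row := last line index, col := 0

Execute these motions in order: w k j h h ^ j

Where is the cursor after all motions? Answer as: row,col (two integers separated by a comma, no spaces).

Answer: 2,2

Derivation:
After 1 (w): row=0 col=6 char='r'
After 2 (k): row=0 col=6 char='r'
After 3 (j): row=1 col=6 char='f'
After 4 (h): row=1 col=5 char='_'
After 5 (h): row=1 col=4 char='t'
After 6 (^): row=1 col=2 char='c'
After 7 (j): row=2 col=2 char='o'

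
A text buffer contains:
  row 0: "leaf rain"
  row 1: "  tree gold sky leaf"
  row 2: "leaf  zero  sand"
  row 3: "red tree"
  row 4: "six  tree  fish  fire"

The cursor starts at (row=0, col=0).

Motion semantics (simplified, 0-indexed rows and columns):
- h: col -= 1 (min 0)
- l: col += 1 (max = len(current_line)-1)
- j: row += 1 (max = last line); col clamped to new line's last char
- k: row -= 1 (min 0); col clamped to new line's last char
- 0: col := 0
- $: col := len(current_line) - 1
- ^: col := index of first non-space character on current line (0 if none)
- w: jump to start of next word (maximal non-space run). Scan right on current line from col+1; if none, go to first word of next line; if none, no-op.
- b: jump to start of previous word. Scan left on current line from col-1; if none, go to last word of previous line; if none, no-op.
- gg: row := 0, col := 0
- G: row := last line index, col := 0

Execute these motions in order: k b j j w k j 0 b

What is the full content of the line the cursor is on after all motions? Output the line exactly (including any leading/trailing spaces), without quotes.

After 1 (k): row=0 col=0 char='l'
After 2 (b): row=0 col=0 char='l'
After 3 (j): row=1 col=0 char='_'
After 4 (j): row=2 col=0 char='l'
After 5 (w): row=2 col=6 char='z'
After 6 (k): row=1 col=6 char='_'
After 7 (j): row=2 col=6 char='z'
After 8 (0): row=2 col=0 char='l'
After 9 (b): row=1 col=16 char='l'

Answer:   tree gold sky leaf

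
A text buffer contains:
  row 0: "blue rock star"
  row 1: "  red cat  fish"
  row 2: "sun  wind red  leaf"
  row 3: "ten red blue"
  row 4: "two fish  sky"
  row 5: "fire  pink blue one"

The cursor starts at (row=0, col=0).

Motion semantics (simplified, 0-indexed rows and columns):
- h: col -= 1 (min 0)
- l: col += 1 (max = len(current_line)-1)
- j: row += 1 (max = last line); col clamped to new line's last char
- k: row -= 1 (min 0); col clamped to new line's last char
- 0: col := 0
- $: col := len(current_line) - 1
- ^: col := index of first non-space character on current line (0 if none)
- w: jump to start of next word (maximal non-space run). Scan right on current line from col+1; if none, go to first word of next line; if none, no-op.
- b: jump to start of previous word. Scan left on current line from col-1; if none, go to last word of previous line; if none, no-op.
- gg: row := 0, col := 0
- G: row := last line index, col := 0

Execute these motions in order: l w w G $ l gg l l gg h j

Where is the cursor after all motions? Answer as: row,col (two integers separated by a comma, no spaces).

Answer: 1,0

Derivation:
After 1 (l): row=0 col=1 char='l'
After 2 (w): row=0 col=5 char='r'
After 3 (w): row=0 col=10 char='s'
After 4 (G): row=5 col=0 char='f'
After 5 ($): row=5 col=18 char='e'
After 6 (l): row=5 col=18 char='e'
After 7 (gg): row=0 col=0 char='b'
After 8 (l): row=0 col=1 char='l'
After 9 (l): row=0 col=2 char='u'
After 10 (gg): row=0 col=0 char='b'
After 11 (h): row=0 col=0 char='b'
After 12 (j): row=1 col=0 char='_'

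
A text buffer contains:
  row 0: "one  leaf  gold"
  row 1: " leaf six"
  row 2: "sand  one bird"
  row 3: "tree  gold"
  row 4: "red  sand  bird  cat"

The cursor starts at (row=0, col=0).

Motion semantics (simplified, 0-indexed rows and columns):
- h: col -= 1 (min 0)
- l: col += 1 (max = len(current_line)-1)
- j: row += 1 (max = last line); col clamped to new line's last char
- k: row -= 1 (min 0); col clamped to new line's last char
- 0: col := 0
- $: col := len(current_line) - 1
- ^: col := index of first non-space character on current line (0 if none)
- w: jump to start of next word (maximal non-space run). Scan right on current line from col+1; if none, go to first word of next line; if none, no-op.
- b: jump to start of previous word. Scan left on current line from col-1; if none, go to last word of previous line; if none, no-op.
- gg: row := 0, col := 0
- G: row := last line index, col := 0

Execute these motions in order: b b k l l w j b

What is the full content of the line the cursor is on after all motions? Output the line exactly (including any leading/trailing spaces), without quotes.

Answer:  leaf six

Derivation:
After 1 (b): row=0 col=0 char='o'
After 2 (b): row=0 col=0 char='o'
After 3 (k): row=0 col=0 char='o'
After 4 (l): row=0 col=1 char='n'
After 5 (l): row=0 col=2 char='e'
After 6 (w): row=0 col=5 char='l'
After 7 (j): row=1 col=5 char='_'
After 8 (b): row=1 col=1 char='l'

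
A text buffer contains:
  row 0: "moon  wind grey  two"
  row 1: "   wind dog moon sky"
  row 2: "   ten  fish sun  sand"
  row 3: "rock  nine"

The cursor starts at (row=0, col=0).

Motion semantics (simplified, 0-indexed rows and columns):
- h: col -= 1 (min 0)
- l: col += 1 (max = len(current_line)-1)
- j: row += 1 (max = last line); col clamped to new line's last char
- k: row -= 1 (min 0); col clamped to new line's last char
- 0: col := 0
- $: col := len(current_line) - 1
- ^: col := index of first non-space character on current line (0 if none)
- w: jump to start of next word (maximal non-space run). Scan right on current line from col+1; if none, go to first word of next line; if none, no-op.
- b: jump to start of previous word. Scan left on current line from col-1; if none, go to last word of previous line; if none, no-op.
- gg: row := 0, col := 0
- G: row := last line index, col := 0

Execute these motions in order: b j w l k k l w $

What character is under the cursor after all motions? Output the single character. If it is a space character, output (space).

Answer: o

Derivation:
After 1 (b): row=0 col=0 char='m'
After 2 (j): row=1 col=0 char='_'
After 3 (w): row=1 col=3 char='w'
After 4 (l): row=1 col=4 char='i'
After 5 (k): row=0 col=4 char='_'
After 6 (k): row=0 col=4 char='_'
After 7 (l): row=0 col=5 char='_'
After 8 (w): row=0 col=6 char='w'
After 9 ($): row=0 col=19 char='o'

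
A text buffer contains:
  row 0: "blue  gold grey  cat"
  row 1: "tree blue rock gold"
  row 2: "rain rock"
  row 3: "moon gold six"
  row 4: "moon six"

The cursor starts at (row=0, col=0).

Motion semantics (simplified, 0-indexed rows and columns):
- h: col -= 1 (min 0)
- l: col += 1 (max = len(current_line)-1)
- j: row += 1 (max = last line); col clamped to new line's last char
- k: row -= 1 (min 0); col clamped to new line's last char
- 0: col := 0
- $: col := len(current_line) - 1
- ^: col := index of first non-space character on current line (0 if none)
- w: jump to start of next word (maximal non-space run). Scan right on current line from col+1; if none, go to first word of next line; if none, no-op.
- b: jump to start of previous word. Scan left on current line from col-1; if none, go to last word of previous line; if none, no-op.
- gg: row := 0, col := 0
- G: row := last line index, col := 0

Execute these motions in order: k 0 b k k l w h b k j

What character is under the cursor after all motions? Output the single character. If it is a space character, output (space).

Answer: t

Derivation:
After 1 (k): row=0 col=0 char='b'
After 2 (0): row=0 col=0 char='b'
After 3 (b): row=0 col=0 char='b'
After 4 (k): row=0 col=0 char='b'
After 5 (k): row=0 col=0 char='b'
After 6 (l): row=0 col=1 char='l'
After 7 (w): row=0 col=6 char='g'
After 8 (h): row=0 col=5 char='_'
After 9 (b): row=0 col=0 char='b'
After 10 (k): row=0 col=0 char='b'
After 11 (j): row=1 col=0 char='t'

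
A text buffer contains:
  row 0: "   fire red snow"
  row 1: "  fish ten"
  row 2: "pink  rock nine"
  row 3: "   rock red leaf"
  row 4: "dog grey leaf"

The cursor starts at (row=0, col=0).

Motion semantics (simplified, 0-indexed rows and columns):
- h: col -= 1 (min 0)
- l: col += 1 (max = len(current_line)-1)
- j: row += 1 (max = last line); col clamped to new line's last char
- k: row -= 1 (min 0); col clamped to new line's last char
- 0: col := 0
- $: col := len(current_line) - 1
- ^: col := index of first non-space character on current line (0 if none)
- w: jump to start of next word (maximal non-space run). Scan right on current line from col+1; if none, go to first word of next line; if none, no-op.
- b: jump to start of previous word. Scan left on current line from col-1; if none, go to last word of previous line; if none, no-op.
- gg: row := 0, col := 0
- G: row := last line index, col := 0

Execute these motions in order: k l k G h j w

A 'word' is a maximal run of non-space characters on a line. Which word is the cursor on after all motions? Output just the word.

After 1 (k): row=0 col=0 char='_'
After 2 (l): row=0 col=1 char='_'
After 3 (k): row=0 col=1 char='_'
After 4 (G): row=4 col=0 char='d'
After 5 (h): row=4 col=0 char='d'
After 6 (j): row=4 col=0 char='d'
After 7 (w): row=4 col=4 char='g'

Answer: grey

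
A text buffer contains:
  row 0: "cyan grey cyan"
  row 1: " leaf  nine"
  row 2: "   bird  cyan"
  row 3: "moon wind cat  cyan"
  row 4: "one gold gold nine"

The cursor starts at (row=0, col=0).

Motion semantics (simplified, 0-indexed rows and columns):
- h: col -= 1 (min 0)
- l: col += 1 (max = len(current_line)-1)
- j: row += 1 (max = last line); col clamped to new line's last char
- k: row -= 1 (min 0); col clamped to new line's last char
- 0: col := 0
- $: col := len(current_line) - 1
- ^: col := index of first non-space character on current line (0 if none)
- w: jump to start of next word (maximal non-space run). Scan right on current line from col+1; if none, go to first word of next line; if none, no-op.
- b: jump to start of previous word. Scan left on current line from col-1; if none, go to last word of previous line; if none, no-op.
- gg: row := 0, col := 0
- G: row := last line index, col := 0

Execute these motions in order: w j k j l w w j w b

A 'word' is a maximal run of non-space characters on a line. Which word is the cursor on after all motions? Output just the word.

Answer: moon

Derivation:
After 1 (w): row=0 col=5 char='g'
After 2 (j): row=1 col=5 char='_'
After 3 (k): row=0 col=5 char='g'
After 4 (j): row=1 col=5 char='_'
After 5 (l): row=1 col=6 char='_'
After 6 (w): row=1 col=7 char='n'
After 7 (w): row=2 col=3 char='b'
After 8 (j): row=3 col=3 char='n'
After 9 (w): row=3 col=5 char='w'
After 10 (b): row=3 col=0 char='m'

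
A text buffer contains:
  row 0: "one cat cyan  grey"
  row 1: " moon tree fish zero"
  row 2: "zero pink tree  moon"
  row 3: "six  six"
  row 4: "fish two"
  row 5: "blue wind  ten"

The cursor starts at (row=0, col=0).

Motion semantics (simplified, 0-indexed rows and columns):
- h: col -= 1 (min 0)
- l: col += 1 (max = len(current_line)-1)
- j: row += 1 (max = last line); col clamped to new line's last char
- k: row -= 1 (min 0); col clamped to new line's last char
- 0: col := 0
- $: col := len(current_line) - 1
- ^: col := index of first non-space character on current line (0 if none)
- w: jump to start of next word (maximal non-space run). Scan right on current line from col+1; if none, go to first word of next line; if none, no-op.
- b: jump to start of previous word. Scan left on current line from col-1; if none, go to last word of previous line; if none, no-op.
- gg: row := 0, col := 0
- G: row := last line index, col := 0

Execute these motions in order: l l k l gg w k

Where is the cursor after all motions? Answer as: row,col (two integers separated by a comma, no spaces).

Answer: 0,4

Derivation:
After 1 (l): row=0 col=1 char='n'
After 2 (l): row=0 col=2 char='e'
After 3 (k): row=0 col=2 char='e'
After 4 (l): row=0 col=3 char='_'
After 5 (gg): row=0 col=0 char='o'
After 6 (w): row=0 col=4 char='c'
After 7 (k): row=0 col=4 char='c'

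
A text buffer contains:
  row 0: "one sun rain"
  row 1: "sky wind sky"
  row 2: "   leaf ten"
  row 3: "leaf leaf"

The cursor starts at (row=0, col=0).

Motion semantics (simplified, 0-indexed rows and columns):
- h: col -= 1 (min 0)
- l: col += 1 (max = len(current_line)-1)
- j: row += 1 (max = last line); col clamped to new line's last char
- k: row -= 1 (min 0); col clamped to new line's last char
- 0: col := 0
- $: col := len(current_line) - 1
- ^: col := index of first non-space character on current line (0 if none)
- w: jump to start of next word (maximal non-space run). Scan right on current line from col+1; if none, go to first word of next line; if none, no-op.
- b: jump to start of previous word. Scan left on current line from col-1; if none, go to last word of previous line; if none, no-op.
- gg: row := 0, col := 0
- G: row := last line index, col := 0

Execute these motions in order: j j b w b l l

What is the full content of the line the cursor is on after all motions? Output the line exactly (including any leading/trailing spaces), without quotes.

After 1 (j): row=1 col=0 char='s'
After 2 (j): row=2 col=0 char='_'
After 3 (b): row=1 col=9 char='s'
After 4 (w): row=2 col=3 char='l'
After 5 (b): row=1 col=9 char='s'
After 6 (l): row=1 col=10 char='k'
After 7 (l): row=1 col=11 char='y'

Answer: sky wind sky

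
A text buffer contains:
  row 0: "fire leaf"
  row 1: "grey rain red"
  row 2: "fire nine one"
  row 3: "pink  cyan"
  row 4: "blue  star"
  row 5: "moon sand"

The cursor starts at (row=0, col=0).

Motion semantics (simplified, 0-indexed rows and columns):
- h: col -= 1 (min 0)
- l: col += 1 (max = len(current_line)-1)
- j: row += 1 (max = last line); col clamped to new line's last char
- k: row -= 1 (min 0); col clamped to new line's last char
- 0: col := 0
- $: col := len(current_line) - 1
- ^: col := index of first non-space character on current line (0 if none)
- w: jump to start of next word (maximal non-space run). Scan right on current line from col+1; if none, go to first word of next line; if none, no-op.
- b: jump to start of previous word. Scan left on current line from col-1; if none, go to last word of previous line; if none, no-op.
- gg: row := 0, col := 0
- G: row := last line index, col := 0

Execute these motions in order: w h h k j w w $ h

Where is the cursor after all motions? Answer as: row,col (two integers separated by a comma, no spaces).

Answer: 1,11

Derivation:
After 1 (w): row=0 col=5 char='l'
After 2 (h): row=0 col=4 char='_'
After 3 (h): row=0 col=3 char='e'
After 4 (k): row=0 col=3 char='e'
After 5 (j): row=1 col=3 char='y'
After 6 (w): row=1 col=5 char='r'
After 7 (w): row=1 col=10 char='r'
After 8 ($): row=1 col=12 char='d'
After 9 (h): row=1 col=11 char='e'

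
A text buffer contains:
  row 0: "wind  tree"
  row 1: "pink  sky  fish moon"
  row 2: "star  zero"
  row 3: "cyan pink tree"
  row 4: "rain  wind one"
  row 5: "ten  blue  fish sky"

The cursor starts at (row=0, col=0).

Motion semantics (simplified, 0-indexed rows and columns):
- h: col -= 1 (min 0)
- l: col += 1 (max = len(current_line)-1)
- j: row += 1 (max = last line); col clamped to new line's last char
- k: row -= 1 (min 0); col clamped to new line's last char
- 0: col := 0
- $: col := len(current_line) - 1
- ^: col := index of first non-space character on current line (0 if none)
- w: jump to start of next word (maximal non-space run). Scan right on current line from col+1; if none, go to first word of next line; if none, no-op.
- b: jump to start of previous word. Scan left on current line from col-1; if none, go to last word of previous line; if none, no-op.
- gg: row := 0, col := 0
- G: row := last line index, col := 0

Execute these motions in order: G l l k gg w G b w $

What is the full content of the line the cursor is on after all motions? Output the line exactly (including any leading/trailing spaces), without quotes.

Answer: ten  blue  fish sky

Derivation:
After 1 (G): row=5 col=0 char='t'
After 2 (l): row=5 col=1 char='e'
After 3 (l): row=5 col=2 char='n'
After 4 (k): row=4 col=2 char='i'
After 5 (gg): row=0 col=0 char='w'
After 6 (w): row=0 col=6 char='t'
After 7 (G): row=5 col=0 char='t'
After 8 (b): row=4 col=11 char='o'
After 9 (w): row=5 col=0 char='t'
After 10 ($): row=5 col=18 char='y'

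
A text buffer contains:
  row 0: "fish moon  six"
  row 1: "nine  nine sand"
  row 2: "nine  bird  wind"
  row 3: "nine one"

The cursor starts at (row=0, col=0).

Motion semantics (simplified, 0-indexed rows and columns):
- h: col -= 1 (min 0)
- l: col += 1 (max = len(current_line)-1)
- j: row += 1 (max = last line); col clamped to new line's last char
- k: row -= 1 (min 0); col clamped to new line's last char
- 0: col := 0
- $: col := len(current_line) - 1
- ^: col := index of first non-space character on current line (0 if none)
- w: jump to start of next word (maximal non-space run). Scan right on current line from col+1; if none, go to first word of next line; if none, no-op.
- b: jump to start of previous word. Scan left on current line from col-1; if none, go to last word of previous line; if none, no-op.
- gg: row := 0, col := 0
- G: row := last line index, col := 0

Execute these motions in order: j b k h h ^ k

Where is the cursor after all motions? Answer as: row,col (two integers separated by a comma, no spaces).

After 1 (j): row=1 col=0 char='n'
After 2 (b): row=0 col=11 char='s'
After 3 (k): row=0 col=11 char='s'
After 4 (h): row=0 col=10 char='_'
After 5 (h): row=0 col=9 char='_'
After 6 (^): row=0 col=0 char='f'
After 7 (k): row=0 col=0 char='f'

Answer: 0,0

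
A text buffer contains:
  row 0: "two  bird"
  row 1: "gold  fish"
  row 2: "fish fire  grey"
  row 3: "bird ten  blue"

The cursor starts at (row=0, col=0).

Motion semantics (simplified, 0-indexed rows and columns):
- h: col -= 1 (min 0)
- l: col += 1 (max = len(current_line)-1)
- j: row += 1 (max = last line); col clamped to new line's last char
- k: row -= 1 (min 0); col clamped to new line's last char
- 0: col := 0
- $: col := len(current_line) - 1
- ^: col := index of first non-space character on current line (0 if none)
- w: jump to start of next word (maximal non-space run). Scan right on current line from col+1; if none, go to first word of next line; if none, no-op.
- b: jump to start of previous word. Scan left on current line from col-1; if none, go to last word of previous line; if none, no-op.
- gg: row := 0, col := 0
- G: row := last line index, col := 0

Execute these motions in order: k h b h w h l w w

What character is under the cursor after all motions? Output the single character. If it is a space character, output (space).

Answer: f

Derivation:
After 1 (k): row=0 col=0 char='t'
After 2 (h): row=0 col=0 char='t'
After 3 (b): row=0 col=0 char='t'
After 4 (h): row=0 col=0 char='t'
After 5 (w): row=0 col=5 char='b'
After 6 (h): row=0 col=4 char='_'
After 7 (l): row=0 col=5 char='b'
After 8 (w): row=1 col=0 char='g'
After 9 (w): row=1 col=6 char='f'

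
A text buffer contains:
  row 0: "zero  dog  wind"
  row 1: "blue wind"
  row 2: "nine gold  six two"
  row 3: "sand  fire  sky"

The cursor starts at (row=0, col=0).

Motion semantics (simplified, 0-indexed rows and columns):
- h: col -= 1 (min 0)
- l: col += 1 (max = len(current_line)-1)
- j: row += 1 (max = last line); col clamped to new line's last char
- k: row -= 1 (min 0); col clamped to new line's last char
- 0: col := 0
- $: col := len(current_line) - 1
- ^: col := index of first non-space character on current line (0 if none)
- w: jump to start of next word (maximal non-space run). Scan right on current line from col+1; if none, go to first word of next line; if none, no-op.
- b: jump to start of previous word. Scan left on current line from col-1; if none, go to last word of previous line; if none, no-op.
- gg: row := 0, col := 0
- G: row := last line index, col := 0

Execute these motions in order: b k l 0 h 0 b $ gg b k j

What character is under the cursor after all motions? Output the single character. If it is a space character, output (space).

Answer: b

Derivation:
After 1 (b): row=0 col=0 char='z'
After 2 (k): row=0 col=0 char='z'
After 3 (l): row=0 col=1 char='e'
After 4 (0): row=0 col=0 char='z'
After 5 (h): row=0 col=0 char='z'
After 6 (0): row=0 col=0 char='z'
After 7 (b): row=0 col=0 char='z'
After 8 ($): row=0 col=14 char='d'
After 9 (gg): row=0 col=0 char='z'
After 10 (b): row=0 col=0 char='z'
After 11 (k): row=0 col=0 char='z'
After 12 (j): row=1 col=0 char='b'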